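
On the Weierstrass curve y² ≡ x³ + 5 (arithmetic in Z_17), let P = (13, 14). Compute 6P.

Repeated addition: build up to 6P.
2P: tangent at (13, 14): λ = (3·13² + 0)/(2·14) ≡ 14/11. 11⁻¹ ≡ 14 (mod 17) since 11·14 = 154 ≡ 1, so λ ≡ 14·14 ≡ 9.
  x = λ² - 13 - 13 = 81 - 26 ≡ 4; y = λ·(13 - 4) - 14 ≡ 16. → (4, 16)
3P: (4, 16) + (13, 14). λ = (14 - 16)/(13 - 4) ≡ 15/9 mod 17. 9⁻¹ ≡ 2 (mod 17), so λ ≡ 13.
  x = λ² - 4 - 13 = 169 - 17 ≡ 16; y = λ·(4 - 16) - 16 ≡ 15. → (16, 15)
4P: (16, 15) + (13, 14). λ = (14 - 15)/(13 - 16) ≡ 16/14 mod 17. 14⁻¹ ≡ 11 (mod 17), so λ ≡ 6.
  x = λ² - 16 - 13 = 36 - 29 ≡ 7; y = λ·(16 - 7) - 15 ≡ 5. → (7, 5)
5P: (7, 5) + (13, 14). λ = (14 - 5)/(13 - 7) ≡ 9/6 mod 17. 6⁻¹ ≡ 3 (mod 17) since 6·3 = 18 ≡ 1, so λ ≡ 10.
  x = λ² - 7 - 13 = 100 - 20 ≡ 12; y = λ·(7 - 12) - 5 ≡ 13. → (12, 13)
6P: (12, 13) + (13, 14). λ = (14 - 13)/(13 - 12) ≡ 1/1 mod 17. 1⁻¹ ≡ 1 (mod 17), so λ ≡ 1.
  x = λ² - 12 - 13 = 1 - 25 ≡ 10; y = λ·(12 - 10) - 13 ≡ 6. → (10, 6)

(10, 6)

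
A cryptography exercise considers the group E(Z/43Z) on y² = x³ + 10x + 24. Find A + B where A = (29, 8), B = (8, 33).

(29, 8) + (8, 33). λ = (33 - 8)/(8 - 29) ≡ 25/22 mod 43. 22⁻¹ ≡ 2 (mod 43), so λ ≡ 7.
  x = λ² - 29 - 8 = 49 - 37 ≡ 12; y = λ·(29 - 12) - 8 ≡ 25. → (12, 25)

(12, 25)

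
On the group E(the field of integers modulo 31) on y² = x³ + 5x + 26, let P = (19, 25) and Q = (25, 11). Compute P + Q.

(19, 25) + (25, 11). λ = (11 - 25)/(25 - 19) ≡ 17/6 mod 31. 6⁻¹ ≡ 26 (mod 31), so λ ≡ 8.
  x = λ² - 19 - 25 = 64 - 44 ≡ 20; y = λ·(19 - 20) - 25 ≡ 29. → (20, 29)

(20, 29)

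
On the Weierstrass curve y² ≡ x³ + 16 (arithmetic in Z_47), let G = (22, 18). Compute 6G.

(5, 0)

Repeated addition: build up to 6G.
2G: tangent at (22, 18): λ = (3·22² + 0)/(2·18) ≡ 42/36. 36⁻¹ ≡ 17 (mod 47), so λ ≡ 42·17 ≡ 9.
  x = λ² - 22 - 22 = 81 - 44 ≡ 37; y = λ·(22 - 37) - 18 ≡ 35. → (37, 35)
3G: (37, 35) + (22, 18). λ = (18 - 35)/(22 - 37) ≡ 30/32 mod 47. 32⁻¹ ≡ 25 (mod 47) since 32·25 = 800 ≡ 1, so λ ≡ 45.
  x = λ² - 37 - 22 = 2025 - 59 ≡ 39; y = λ·(37 - 39) - 35 ≡ 16. → (39, 16)
4G: (39, 16) + (22, 18). λ = (18 - 16)/(22 - 39) ≡ 2/30 mod 47. 30⁻¹ ≡ 11 (mod 47), so λ ≡ 22.
  x = λ² - 39 - 22 = 484 - 61 ≡ 0; y = λ·(39 - 0) - 16 ≡ 43. → (0, 43)
5G: (0, 43) + (22, 18). λ = (18 - 43)/(22 - 0) ≡ 22/22 mod 47. 22⁻¹ ≡ 15 (mod 47) since 22·15 = 330 ≡ 1, so λ ≡ 1.
  x = λ² - 0 - 22 = 1 - 22 ≡ 26; y = λ·(0 - 26) - 43 ≡ 25. → (26, 25)
6G: (26, 25) + (22, 18). λ = (18 - 25)/(22 - 26) ≡ 40/43 mod 47. 43⁻¹ ≡ 35 (mod 47), so λ ≡ 37.
  x = λ² - 26 - 22 = 1369 - 48 ≡ 5; y = λ·(26 - 5) - 25 ≡ 0. → (5, 0)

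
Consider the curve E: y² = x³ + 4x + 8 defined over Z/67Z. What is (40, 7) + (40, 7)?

(41, 4)

tangent at (40, 7): λ = (3·40² + 4)/(2·7) ≡ 47/14. 14⁻¹ ≡ 24 (mod 67), so λ ≡ 47·24 ≡ 56.
  x = λ² - 40 - 40 = 3136 - 80 ≡ 41; y = λ·(40 - 41) - 7 ≡ 4. → (41, 4)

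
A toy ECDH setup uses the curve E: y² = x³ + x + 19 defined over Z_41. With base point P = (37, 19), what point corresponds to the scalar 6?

Double-and-add on 6 = (110)₂. Start with P = (37, 19) for the leading 1-bit.
double: tangent at (37, 19): λ = (3·37² + 1)/(2·19) ≡ 8/38. 38⁻¹ ≡ 27 (mod 41), so λ ≡ 8·27 ≡ 11.
  x = λ² - 37 - 37 = 121 - 74 ≡ 6; y = λ·(37 - 6) - 19 ≡ 35. → (6, 35)
add P: (6, 35) + (37, 19). λ = (19 - 35)/(37 - 6) ≡ 25/31 mod 41. 31⁻¹ ≡ 4 (mod 41), so λ ≡ 18.
  x = λ² - 6 - 37 = 324 - 43 ≡ 35; y = λ·(6 - 35) - 35 ≡ 17. → (35, 17)
double: tangent at (35, 17): λ = (3·35² + 1)/(2·17) ≡ 27/34. 34⁻¹ ≡ 35 (mod 41), so λ ≡ 27·35 ≡ 2.
  x = λ² - 35 - 35 = 4 - 70 ≡ 16; y = λ·(35 - 16) - 17 ≡ 21. → (16, 21)

(16, 21)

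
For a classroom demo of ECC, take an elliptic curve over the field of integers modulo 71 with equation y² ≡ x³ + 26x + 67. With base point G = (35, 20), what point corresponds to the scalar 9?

(54, 45)

Repeated addition: build up to 9G.
2G: tangent at (35, 20): λ = (3·35² + 26)/(2·20) ≡ 9/40. 40⁻¹ ≡ 16 (mod 71) since 40·16 = 640 ≡ 1, so λ ≡ 9·16 ≡ 2.
  x = λ² - 35 - 35 = 4 - 70 ≡ 5; y = λ·(35 - 5) - 20 ≡ 40. → (5, 40)
3G: (5, 40) + (35, 20). λ = (20 - 40)/(35 - 5) ≡ 51/30 mod 71. 30⁻¹ ≡ 45 (mod 71), so λ ≡ 23.
  x = λ² - 5 - 35 = 529 - 40 ≡ 63; y = λ·(5 - 63) - 40 ≡ 46. → (63, 46)
4G: (63, 46) + (35, 20). λ = (20 - 46)/(35 - 63) ≡ 45/43 mod 71. 43⁻¹ ≡ 38 (mod 71) since 43·38 = 1634 ≡ 1, so λ ≡ 6.
  x = λ² - 63 - 35 = 36 - 98 ≡ 9; y = λ·(63 - 9) - 46 ≡ 65. → (9, 65)
5G: (9, 65) + (35, 20). λ = (20 - 65)/(35 - 9) ≡ 26/26 mod 71. 26⁻¹ ≡ 41 (mod 71) since 26·41 = 1066 ≡ 1, so λ ≡ 1.
  x = λ² - 9 - 35 = 1 - 44 ≡ 28; y = λ·(9 - 28) - 65 ≡ 58. → (28, 58)
6G: (28, 58) + (35, 20). λ = (20 - 58)/(35 - 28) ≡ 33/7 mod 71. 7⁻¹ ≡ 61 (mod 71), so λ ≡ 25.
  x = λ² - 28 - 35 = 625 - 63 ≡ 65; y = λ·(28 - 65) - 58 ≡ 11. → (65, 11)
7G: (65, 11) + (35, 20). λ = (20 - 11)/(35 - 65) ≡ 9/41 mod 71. 41⁻¹ ≡ 26 (mod 71), so λ ≡ 21.
  x = λ² - 65 - 35 = 441 - 100 ≡ 57; y = λ·(65 - 57) - 11 ≡ 15. → (57, 15)
8G: (57, 15) + (35, 20). λ = (20 - 15)/(35 - 57) ≡ 5/49 mod 71. 49⁻¹ ≡ 29 (mod 71), so λ ≡ 3.
  x = λ² - 57 - 35 = 9 - 92 ≡ 59; y = λ·(57 - 59) - 15 ≡ 50. → (59, 50)
9G: (59, 50) + (35, 20). λ = (20 - 50)/(35 - 59) ≡ 41/47 mod 71. 47⁻¹ ≡ 68 (mod 71), so λ ≡ 19.
  x = λ² - 59 - 35 = 361 - 94 ≡ 54; y = λ·(59 - 54) - 50 ≡ 45. → (54, 45)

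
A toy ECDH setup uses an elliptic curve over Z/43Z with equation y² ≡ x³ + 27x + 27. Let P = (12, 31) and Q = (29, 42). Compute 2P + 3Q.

First 2P:
Repeated addition: build up to 2P.
2P: tangent at (12, 31): λ = (3·12² + 27)/(2·31) ≡ 29/19. 19⁻¹ ≡ 34 (mod 43) since 19·34 = 646 ≡ 1, so λ ≡ 29·34 ≡ 40.
  x = λ² - 12 - 12 = 1600 - 24 ≡ 28; y = λ·(12 - 28) - 31 ≡ 17. → (28, 17)
2P = (28, 17).
Next 3Q:
Repeated addition: build up to 3Q.
2Q: tangent at (29, 42): λ = (3·29² + 27)/(2·42) ≡ 13/41. 41⁻¹ ≡ 21 (mod 43) since 41·21 = 861 ≡ 1, so λ ≡ 13·21 ≡ 15.
  x = λ² - 29 - 29 = 225 - 58 ≡ 38; y = λ·(29 - 38) - 42 ≡ 38. → (38, 38)
3Q: (38, 38) + (29, 42). λ = (42 - 38)/(29 - 38) ≡ 4/34 mod 43. 34⁻¹ ≡ 19 (mod 43), so λ ≡ 33.
  x = λ² - 38 - 29 = 1089 - 67 ≡ 33; y = λ·(38 - 33) - 38 ≡ 41. → (33, 41)
3Q = (33, 41).
Finally 2P + 3Q:
(28, 17) + (33, 41). λ = (41 - 17)/(33 - 28) ≡ 24/5 mod 43. 5⁻¹ ≡ 26 (mod 43), so λ ≡ 22.
  x = λ² - 28 - 33 = 484 - 61 ≡ 36; y = λ·(28 - 36) - 17 ≡ 22. → (36, 22)

(36, 22)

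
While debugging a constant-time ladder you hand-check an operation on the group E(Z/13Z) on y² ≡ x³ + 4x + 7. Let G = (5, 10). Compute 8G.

Double-and-add on 8 = (1000)₂. Start with G = (5, 10) for the leading 1-bit.
double: tangent at (5, 10): λ = (3·5² + 4)/(2·10) ≡ 1/7. 7⁻¹ ≡ 2 (mod 13) since 7·2 = 14 ≡ 1, so λ ≡ 1·2 ≡ 2.
  x = λ² - 5 - 5 = 4 - 10 ≡ 7; y = λ·(5 - 7) - 10 ≡ 12. → (7, 12)
double: tangent at (7, 12): λ = (3·7² + 4)/(2·12) ≡ 8/11. 11⁻¹ ≡ 6 (mod 13), so λ ≡ 8·6 ≡ 9.
  x = λ² - 7 - 7 = 81 - 14 ≡ 2; y = λ·(7 - 2) - 12 ≡ 7. → (2, 7)
double: tangent at (2, 7): λ = (3·2² + 4)/(2·7) ≡ 3/1. 1⁻¹ ≡ 1 (mod 13), so λ ≡ 3·1 ≡ 3.
  x = λ² - 2 - 2 = 9 - 4 ≡ 5; y = λ·(2 - 5) - 7 ≡ 10. → (5, 10)

(5, 10)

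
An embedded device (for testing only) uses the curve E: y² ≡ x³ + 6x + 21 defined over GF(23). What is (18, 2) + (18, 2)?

(19, 18)

tangent at (18, 2): λ = (3·18² + 6)/(2·2) ≡ 12/4. 4⁻¹ ≡ 6 (mod 23) since 4·6 = 24 ≡ 1, so λ ≡ 12·6 ≡ 3.
  x = λ² - 18 - 18 = 9 - 36 ≡ 19; y = λ·(18 - 19) - 2 ≡ 18. → (19, 18)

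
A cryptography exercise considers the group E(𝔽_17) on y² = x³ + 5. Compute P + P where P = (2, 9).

tangent at (2, 9): λ = (3·2² + 0)/(2·9) ≡ 12/1. 1⁻¹ ≡ 1 (mod 17), so λ ≡ 12·1 ≡ 12.
  x = λ² - 2 - 2 = 144 - 4 ≡ 4; y = λ·(2 - 4) - 9 ≡ 1. → (4, 1)

(4, 1)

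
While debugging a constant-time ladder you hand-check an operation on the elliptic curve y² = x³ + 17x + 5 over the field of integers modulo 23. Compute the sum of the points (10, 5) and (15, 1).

(6, 1)

(10, 5) + (15, 1). λ = (1 - 5)/(15 - 10) ≡ 19/5 mod 23. 5⁻¹ ≡ 14 (mod 23), so λ ≡ 13.
  x = λ² - 10 - 15 = 169 - 25 ≡ 6; y = λ·(10 - 6) - 5 ≡ 1. → (6, 1)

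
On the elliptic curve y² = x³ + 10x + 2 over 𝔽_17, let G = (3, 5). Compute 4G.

(0, 11)

Repeated addition: build up to 4G.
2G: tangent at (3, 5): λ = (3·3² + 10)/(2·5) ≡ 3/10. 10⁻¹ ≡ 12 (mod 17) since 10·12 = 120 ≡ 1, so λ ≡ 3·12 ≡ 2.
  x = λ² - 3 - 3 = 4 - 6 ≡ 15; y = λ·(3 - 15) - 5 ≡ 5. → (15, 5)
3G: (15, 5) + (3, 5). λ = (5 - 5)/(3 - 15) ≡ 0/5 mod 17. 5⁻¹ ≡ 7 (mod 17) since 5·7 = 35 ≡ 1, so λ ≡ 0.
  x = λ² - 15 - 3 = 0 - 18 ≡ 16; y = λ·(15 - 16) - 5 ≡ 12. → (16, 12)
4G: (16, 12) + (3, 5). λ = (5 - 12)/(3 - 16) ≡ 10/4 mod 17. 4⁻¹ ≡ 13 (mod 17) since 4·13 = 52 ≡ 1, so λ ≡ 11.
  x = λ² - 16 - 3 = 121 - 19 ≡ 0; y = λ·(16 - 0) - 12 ≡ 11. → (0, 11)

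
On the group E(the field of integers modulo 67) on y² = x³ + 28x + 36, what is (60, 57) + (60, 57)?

(11, 0)

tangent at (60, 57): λ = (3·60² + 28)/(2·57) ≡ 41/47. 47⁻¹ ≡ 10 (mod 67) since 47·10 = 470 ≡ 1, so λ ≡ 41·10 ≡ 8.
  x = λ² - 60 - 60 = 64 - 120 ≡ 11; y = λ·(60 - 11) - 57 ≡ 0. → (11, 0)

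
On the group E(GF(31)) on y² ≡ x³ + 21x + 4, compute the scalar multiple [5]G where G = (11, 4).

(4, 11)

Repeated addition: build up to 5G.
2G: tangent at (11, 4): λ = (3·11² + 21)/(2·4) ≡ 12/8. 8⁻¹ ≡ 4 (mod 31) since 8·4 = 32 ≡ 1, so λ ≡ 12·4 ≡ 17.
  x = λ² - 11 - 11 = 289 - 22 ≡ 19; y = λ·(11 - 19) - 4 ≡ 15. → (19, 15)
3G: (19, 15) + (11, 4). λ = (4 - 15)/(11 - 19) ≡ 20/23 mod 31. 23⁻¹ ≡ 27 (mod 31) since 23·27 = 621 ≡ 1, so λ ≡ 13.
  x = λ² - 19 - 11 = 169 - 30 ≡ 15; y = λ·(19 - 15) - 15 ≡ 6. → (15, 6)
4G: (15, 6) + (11, 4). λ = (4 - 6)/(11 - 15) ≡ 29/27 mod 31. 27⁻¹ ≡ 23 (mod 31), so λ ≡ 16.
  x = λ² - 15 - 11 = 256 - 26 ≡ 13; y = λ·(15 - 13) - 6 ≡ 26. → (13, 26)
5G: (13, 26) + (11, 4). λ = (4 - 26)/(11 - 13) ≡ 9/29 mod 31. 29⁻¹ ≡ 15 (mod 31), so λ ≡ 11.
  x = λ² - 13 - 11 = 121 - 24 ≡ 4; y = λ·(13 - 4) - 26 ≡ 11. → (4, 11)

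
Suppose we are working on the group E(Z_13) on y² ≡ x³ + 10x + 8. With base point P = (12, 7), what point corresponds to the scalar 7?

Double-and-add on 7 = (111)₂. Start with P = (12, 7) for the leading 1-bit.
double: tangent at (12, 7): λ = (3·12² + 10)/(2·7) ≡ 0/1. 1⁻¹ ≡ 1 (mod 13), so λ ≡ 0·1 ≡ 0.
  x = λ² - 12 - 12 = 0 - 24 ≡ 2; y = λ·(12 - 2) - 7 ≡ 6. → (2, 6)
add P: (2, 6) + (12, 7). λ = (7 - 6)/(12 - 2) ≡ 1/10 mod 13. 10⁻¹ ≡ 4 (mod 13), so λ ≡ 4.
  x = λ² - 2 - 12 = 16 - 14 ≡ 2; y = λ·(2 - 2) - 6 ≡ 7. → (2, 7)
double: tangent at (2, 7): λ = (3·2² + 10)/(2·7) ≡ 9/1. 1⁻¹ ≡ 1 (mod 13) since 1·1 = 1 ≡ 1, so λ ≡ 9·1 ≡ 9.
  x = λ² - 2 - 2 = 81 - 4 ≡ 12; y = λ·(2 - 12) - 7 ≡ 7. → (12, 7)
add P: tangent at (12, 7): λ = (3·12² + 10)/(2·7) ≡ 0/1. 1⁻¹ ≡ 1 (mod 13) since 1·1 = 1 ≡ 1, so λ ≡ 0·1 ≡ 0.
  x = λ² - 12 - 12 = 0 - 24 ≡ 2; y = λ·(12 - 2) - 7 ≡ 6. → (2, 6)

(2, 6)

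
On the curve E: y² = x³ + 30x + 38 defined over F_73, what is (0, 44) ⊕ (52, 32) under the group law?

(0, 44) + (52, 32). λ = (32 - 44)/(52 - 0) ≡ 61/52 mod 73. 52⁻¹ ≡ 66 (mod 73) since 52·66 = 3432 ≡ 1, so λ ≡ 11.
  x = λ² - 0 - 52 = 121 - 52 ≡ 69; y = λ·(0 - 69) - 44 ≡ 0. → (69, 0)

(69, 0)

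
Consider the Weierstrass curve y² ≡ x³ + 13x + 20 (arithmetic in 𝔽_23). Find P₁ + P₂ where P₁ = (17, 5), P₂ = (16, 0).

(15, 5)

(17, 5) + (16, 0). λ = (0 - 5)/(16 - 17) ≡ 18/22 mod 23. 22⁻¹ ≡ 22 (mod 23), so λ ≡ 5.
  x = λ² - 17 - 16 = 25 - 33 ≡ 15; y = λ·(17 - 15) - 5 ≡ 5. → (15, 5)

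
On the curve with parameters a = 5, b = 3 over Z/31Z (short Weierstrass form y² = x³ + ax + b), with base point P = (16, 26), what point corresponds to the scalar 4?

Double-and-add on 4 = (100)₂. Start with P = (16, 26) for the leading 1-bit.
double: tangent at (16, 26): λ = (3·16² + 5)/(2·26) ≡ 29/21. 21⁻¹ ≡ 3 (mod 31), so λ ≡ 29·3 ≡ 25.
  x = λ² - 16 - 16 = 625 - 32 ≡ 4; y = λ·(16 - 4) - 26 ≡ 26. → (4, 26)
double: tangent at (4, 26): λ = (3·4² + 5)/(2·26) ≡ 22/21. 21⁻¹ ≡ 3 (mod 31), so λ ≡ 22·3 ≡ 4.
  x = λ² - 4 - 4 = 16 - 8 ≡ 8; y = λ·(4 - 8) - 26 ≡ 20. → (8, 20)

(8, 20)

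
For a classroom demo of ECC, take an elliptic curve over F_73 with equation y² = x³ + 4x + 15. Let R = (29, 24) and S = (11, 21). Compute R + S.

(31, 0)

(29, 24) + (11, 21). λ = (21 - 24)/(11 - 29) ≡ 70/55 mod 73. 55⁻¹ ≡ 4 (mod 73) since 55·4 = 220 ≡ 1, so λ ≡ 61.
  x = λ² - 29 - 11 = 3721 - 40 ≡ 31; y = λ·(29 - 31) - 24 ≡ 0. → (31, 0)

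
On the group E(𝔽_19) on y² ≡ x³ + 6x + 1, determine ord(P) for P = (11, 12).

2P: tangent at (11, 12): λ = (3·11² + 6)/(2·12) ≡ 8/5. 5⁻¹ ≡ 4 (mod 19), so λ ≡ 8·4 ≡ 13.
  x = λ² - 11 - 11 = 169 - 22 ≡ 14; y = λ·(11 - 14) - 12 ≡ 6. → (14, 6)
3P: (14, 6) + (11, 12). λ = (12 - 6)/(11 - 14) ≡ 6/16 mod 19. 16⁻¹ ≡ 6 (mod 19), so λ ≡ 17.
  x = λ² - 14 - 11 = 289 - 25 ≡ 17; y = λ·(14 - 17) - 6 ≡ 0. → (17, 0)
4P: (17, 0) + (11, 12). λ = (12 - 0)/(11 - 17) ≡ 12/13 mod 19. 13⁻¹ ≡ 3 (mod 19) since 13·3 = 39 ≡ 1, so λ ≡ 17.
  x = λ² - 17 - 11 = 289 - 28 ≡ 14; y = λ·(17 - 14) - 0 ≡ 13. → (14, 13)
5P: (14, 13) + (11, 12). λ = (12 - 13)/(11 - 14) ≡ 18/16 mod 19. 16⁻¹ ≡ 6 (mod 19), so λ ≡ 13.
  x = λ² - 14 - 11 = 169 - 25 ≡ 11; y = λ·(14 - 11) - 13 ≡ 7. → (11, 7)
6P: (11, 7) + (11, 12): same x and y₁ ≡ -y₂, so the sum is O.
6P = O, so the order is 6.

6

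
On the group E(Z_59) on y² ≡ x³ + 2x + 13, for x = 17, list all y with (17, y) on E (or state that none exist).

x³ + 2x + 13 = 4960 ≡ 4 (mod 59).
Square roots of 4 mod 59: 2 and 57 (since 2² = 4 ≡ 4).

2, 57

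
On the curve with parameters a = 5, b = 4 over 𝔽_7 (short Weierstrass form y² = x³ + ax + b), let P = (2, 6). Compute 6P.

(2, 6)

Repeated addition: build up to 6P.
2P: tangent at (2, 6): λ = (3·2² + 5)/(2·6) ≡ 3/5. 5⁻¹ ≡ 3 (mod 7) since 5·3 = 15 ≡ 1, so λ ≡ 3·3 ≡ 2.
  x = λ² - 2 - 2 = 4 - 4 ≡ 0; y = λ·(2 - 0) - 6 ≡ 5. → (0, 5)
3P: (0, 5) + (2, 6). λ = (6 - 5)/(2 - 0) ≡ 1/2 mod 7. 2⁻¹ ≡ 4 (mod 7) since 2·4 = 8 ≡ 1, so λ ≡ 4.
  x = λ² - 0 - 2 = 16 - 2 ≡ 0; y = λ·(0 - 0) - 5 ≡ 2. → (0, 2)
4P: (0, 2) + (2, 6). λ = (6 - 2)/(2 - 0) ≡ 4/2 mod 7. 2⁻¹ ≡ 4 (mod 7), so λ ≡ 2.
  x = λ² - 0 - 2 = 4 - 2 ≡ 2; y = λ·(0 - 2) - 2 ≡ 1. → (2, 1)
5P: (2, 1) + (2, 6): same x and y₁ ≡ -y₂, so the sum is O.
6P: O + (2, 6) = (2, 6) (identity).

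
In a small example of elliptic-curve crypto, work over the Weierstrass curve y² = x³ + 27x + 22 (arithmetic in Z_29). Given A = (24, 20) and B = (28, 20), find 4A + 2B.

First 4A:
Repeated addition: build up to 4A.
2A: tangent at (24, 20): λ = (3·24² + 27)/(2·20) ≡ 15/11. 11⁻¹ ≡ 8 (mod 29), so λ ≡ 15·8 ≡ 4.
  x = λ² - 24 - 24 = 16 - 48 ≡ 26; y = λ·(24 - 26) - 20 ≡ 1. → (26, 1)
3A: (26, 1) + (24, 20). λ = (20 - 1)/(24 - 26) ≡ 19/27 mod 29. 27⁻¹ ≡ 14 (mod 29), so λ ≡ 5.
  x = λ² - 26 - 24 = 25 - 50 ≡ 4; y = λ·(26 - 4) - 1 ≡ 22. → (4, 22)
4A: (4, 22) + (24, 20). λ = (20 - 22)/(24 - 4) ≡ 27/20 mod 29. 20⁻¹ ≡ 16 (mod 29) since 20·16 = 320 ≡ 1, so λ ≡ 26.
  x = λ² - 4 - 24 = 676 - 28 ≡ 10; y = λ·(4 - 10) - 22 ≡ 25. → (10, 25)
4A = (10, 25).
Next 2B:
Repeated addition: build up to 2B.
2B: tangent at (28, 20): λ = (3·28² + 27)/(2·20) ≡ 1/11. 11⁻¹ ≡ 8 (mod 29), so λ ≡ 1·8 ≡ 8.
  x = λ² - 28 - 28 = 64 - 56 ≡ 8; y = λ·(28 - 8) - 20 ≡ 24. → (8, 24)
2B = (8, 24).
Finally 4A + 2B:
(10, 25) + (8, 24). λ = (24 - 25)/(8 - 10) ≡ 28/27 mod 29. 27⁻¹ ≡ 14 (mod 29), so λ ≡ 15.
  x = λ² - 10 - 8 = 225 - 18 ≡ 4; y = λ·(10 - 4) - 25 ≡ 7. → (4, 7)

(4, 7)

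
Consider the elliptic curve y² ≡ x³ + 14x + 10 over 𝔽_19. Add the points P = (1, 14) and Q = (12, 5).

(4, 4)

(1, 14) + (12, 5). λ = (5 - 14)/(12 - 1) ≡ 10/11 mod 19. 11⁻¹ ≡ 7 (mod 19), so λ ≡ 13.
  x = λ² - 1 - 12 = 169 - 13 ≡ 4; y = λ·(1 - 4) - 14 ≡ 4. → (4, 4)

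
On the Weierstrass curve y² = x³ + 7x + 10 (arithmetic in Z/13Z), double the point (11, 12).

tangent at (11, 12): λ = (3·11² + 7)/(2·12) ≡ 6/11. 11⁻¹ ≡ 6 (mod 13), so λ ≡ 6·6 ≡ 10.
  x = λ² - 11 - 11 = 100 - 22 ≡ 0; y = λ·(11 - 0) - 12 ≡ 7. → (0, 7)

(0, 7)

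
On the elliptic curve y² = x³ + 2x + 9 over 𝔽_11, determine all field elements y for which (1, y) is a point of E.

1, 10

x³ + 2x + 9 = 12 ≡ 1 (mod 11).
Square roots of 1 mod 11: 1 and 10 (since 1² = 1 ≡ 1).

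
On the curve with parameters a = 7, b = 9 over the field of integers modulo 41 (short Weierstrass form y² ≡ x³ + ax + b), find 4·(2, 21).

Write Q = (2, 21).
Repeated addition: build up to 4Q.
2Q: tangent at (2, 21): λ = (3·2² + 7)/(2·21) ≡ 19/1. 1⁻¹ ≡ 1 (mod 41) since 1·1 = 1 ≡ 1, so λ ≡ 19·1 ≡ 19.
  x = λ² - 2 - 2 = 361 - 4 ≡ 29; y = λ·(2 - 29) - 21 ≡ 40. → (29, 40)
3Q: (29, 40) + (2, 21). λ = (21 - 40)/(2 - 29) ≡ 22/14 mod 41. 14⁻¹ ≡ 3 (mod 41) since 14·3 = 42 ≡ 1, so λ ≡ 25.
  x = λ² - 29 - 2 = 625 - 31 ≡ 20; y = λ·(29 - 20) - 40 ≡ 21. → (20, 21)
4Q: (20, 21) + (2, 21). λ = (21 - 21)/(2 - 20) ≡ 0/23 mod 41. 23⁻¹ ≡ 25 (mod 41), so λ ≡ 0.
  x = λ² - 20 - 2 = 0 - 22 ≡ 19; y = λ·(20 - 19) - 21 ≡ 20. → (19, 20)

(19, 20)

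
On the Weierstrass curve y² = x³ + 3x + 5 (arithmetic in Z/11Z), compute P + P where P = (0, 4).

tangent at (0, 4): λ = (3·0² + 3)/(2·4) ≡ 3/8. 8⁻¹ ≡ 7 (mod 11), so λ ≡ 3·7 ≡ 10.
  x = λ² - 0 - 0 = 100 - 0 ≡ 1; y = λ·(0 - 1) - 4 ≡ 8. → (1, 8)

(1, 8)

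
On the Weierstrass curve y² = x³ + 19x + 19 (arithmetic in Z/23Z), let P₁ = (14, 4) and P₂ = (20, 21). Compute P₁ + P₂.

(13, 18)

(14, 4) + (20, 21). λ = (21 - 4)/(20 - 14) ≡ 17/6 mod 23. 6⁻¹ ≡ 4 (mod 23), so λ ≡ 22.
  x = λ² - 14 - 20 = 484 - 34 ≡ 13; y = λ·(14 - 13) - 4 ≡ 18. → (13, 18)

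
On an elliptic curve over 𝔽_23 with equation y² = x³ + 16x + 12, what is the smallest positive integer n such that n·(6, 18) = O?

10

2P: tangent at (6, 18): λ = (3·6² + 16)/(2·18) ≡ 9/13. 13⁻¹ ≡ 16 (mod 23), so λ ≡ 9·16 ≡ 6.
  x = λ² - 6 - 6 = 36 - 12 ≡ 1; y = λ·(6 - 1) - 18 ≡ 12. → (1, 12)
3P: (1, 12) + (6, 18). λ = (18 - 12)/(6 - 1) ≡ 6/5 mod 23. 5⁻¹ ≡ 14 (mod 23), so λ ≡ 15.
  x = λ² - 1 - 6 = 225 - 7 ≡ 11; y = λ·(1 - 11) - 12 ≡ 22. → (11, 22)
4P: (11, 22) + (6, 18). λ = (18 - 22)/(6 - 11) ≡ 19/18 mod 23. 18⁻¹ ≡ 9 (mod 23), so λ ≡ 10.
  x = λ² - 11 - 6 = 100 - 17 ≡ 14; y = λ·(11 - 14) - 22 ≡ 17. → (14, 17)
5P: (14, 17) + (6, 18). λ = (18 - 17)/(6 - 14) ≡ 1/15 mod 23. 15⁻¹ ≡ 20 (mod 23) since 15·20 = 300 ≡ 1, so λ ≡ 20.
  x = λ² - 14 - 6 = 400 - 20 ≡ 12; y = λ·(14 - 12) - 17 ≡ 0. → (12, 0)
6P: (12, 0) + (6, 18). λ = (18 - 0)/(6 - 12) ≡ 18/17 mod 23. 17⁻¹ ≡ 19 (mod 23), so λ ≡ 20.
  x = λ² - 12 - 6 = 400 - 18 ≡ 14; y = λ·(12 - 14) - 0 ≡ 6. → (14, 6)
7P: (14, 6) + (6, 18). λ = (18 - 6)/(6 - 14) ≡ 12/15 mod 23. 15⁻¹ ≡ 20 (mod 23), so λ ≡ 10.
  x = λ² - 14 - 6 = 100 - 20 ≡ 11; y = λ·(14 - 11) - 6 ≡ 1. → (11, 1)
8P: (11, 1) + (6, 18). λ = (18 - 1)/(6 - 11) ≡ 17/18 mod 23. 18⁻¹ ≡ 9 (mod 23), so λ ≡ 15.
  x = λ² - 11 - 6 = 225 - 17 ≡ 1; y = λ·(11 - 1) - 1 ≡ 11. → (1, 11)
9P: (1, 11) + (6, 18). λ = (18 - 11)/(6 - 1) ≡ 7/5 mod 23. 5⁻¹ ≡ 14 (mod 23), so λ ≡ 6.
  x = λ² - 1 - 6 = 36 - 7 ≡ 6; y = λ·(1 - 6) - 11 ≡ 5. → (6, 5)
10P: (6, 5) + (6, 18): same x and y₁ ≡ -y₂, so the sum is O.
10P = O, so the order is 10.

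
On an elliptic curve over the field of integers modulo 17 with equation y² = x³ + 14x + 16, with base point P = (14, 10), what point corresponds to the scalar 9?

Double-and-add on 9 = (1001)₂. Start with P = (14, 10) for the leading 1-bit.
double: tangent at (14, 10): λ = (3·14² + 14)/(2·10) ≡ 7/3. 3⁻¹ ≡ 6 (mod 17), so λ ≡ 7·6 ≡ 8.
  x = λ² - 14 - 14 = 64 - 28 ≡ 2; y = λ·(14 - 2) - 10 ≡ 1. → (2, 1)
double: tangent at (2, 1): λ = (3·2² + 14)/(2·1) ≡ 9/2. 2⁻¹ ≡ 9 (mod 17), so λ ≡ 9·9 ≡ 13.
  x = λ² - 2 - 2 = 169 - 4 ≡ 12; y = λ·(2 - 12) - 1 ≡ 5. → (12, 5)
double: tangent at (12, 5): λ = (3·12² + 14)/(2·5) ≡ 4/10. 10⁻¹ ≡ 12 (mod 17), so λ ≡ 4·12 ≡ 14.
  x = λ² - 12 - 12 = 196 - 24 ≡ 2; y = λ·(12 - 2) - 5 ≡ 16. → (2, 16)
add P: (2, 16) + (14, 10). λ = (10 - 16)/(14 - 2) ≡ 11/12 mod 17. 12⁻¹ ≡ 10 (mod 17), so λ ≡ 8.
  x = λ² - 2 - 14 = 64 - 16 ≡ 14; y = λ·(2 - 14) - 16 ≡ 7. → (14, 7)

(14, 7)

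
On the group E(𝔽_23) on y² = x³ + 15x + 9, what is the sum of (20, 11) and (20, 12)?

O

The two points share x = 20 and their y-coordinates satisfy 11 + 12 ≡ 0 (mod 23), so they are inverses. Their sum is 𝒪.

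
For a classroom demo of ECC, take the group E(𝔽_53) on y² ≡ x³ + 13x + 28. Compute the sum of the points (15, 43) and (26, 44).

(15, 43) + (26, 44). λ = (44 - 43)/(26 - 15) ≡ 1/11 mod 53. 11⁻¹ ≡ 29 (mod 53), so λ ≡ 29.
  x = λ² - 15 - 26 = 841 - 41 ≡ 5; y = λ·(15 - 5) - 43 ≡ 35. → (5, 35)

(5, 35)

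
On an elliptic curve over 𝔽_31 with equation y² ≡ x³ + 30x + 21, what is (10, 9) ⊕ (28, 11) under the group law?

(11, 15)

(10, 9) + (28, 11). λ = (11 - 9)/(28 - 10) ≡ 2/18 mod 31. 18⁻¹ ≡ 19 (mod 31), so λ ≡ 7.
  x = λ² - 10 - 28 = 49 - 38 ≡ 11; y = λ·(10 - 11) - 9 ≡ 15. → (11, 15)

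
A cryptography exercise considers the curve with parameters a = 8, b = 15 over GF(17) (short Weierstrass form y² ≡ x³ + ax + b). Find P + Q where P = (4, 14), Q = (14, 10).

(8, 8)

(4, 14) + (14, 10). λ = (10 - 14)/(14 - 4) ≡ 13/10 mod 17. 10⁻¹ ≡ 12 (mod 17) since 10·12 = 120 ≡ 1, so λ ≡ 3.
  x = λ² - 4 - 14 = 9 - 18 ≡ 8; y = λ·(4 - 8) - 14 ≡ 8. → (8, 8)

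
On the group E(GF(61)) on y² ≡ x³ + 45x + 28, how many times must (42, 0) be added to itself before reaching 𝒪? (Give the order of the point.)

2

2P: (42, 0) + (42, 0): same x and y₁ ≡ -y₂, so the sum is 𝒪.
2P = 𝒪, so the order is 2.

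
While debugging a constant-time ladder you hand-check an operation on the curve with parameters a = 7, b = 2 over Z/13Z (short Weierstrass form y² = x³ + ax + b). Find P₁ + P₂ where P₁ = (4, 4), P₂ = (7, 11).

(4, 4) + (7, 11). λ = (11 - 4)/(7 - 4) ≡ 7/3 mod 13. 3⁻¹ ≡ 9 (mod 13) since 3·9 = 27 ≡ 1, so λ ≡ 11.
  x = λ² - 4 - 7 = 121 - 11 ≡ 6; y = λ·(4 - 6) - 4 ≡ 0. → (6, 0)

(6, 0)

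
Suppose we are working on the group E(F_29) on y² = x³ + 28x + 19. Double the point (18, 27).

(27, 19)

tangent at (18, 27): λ = (3·18² + 28)/(2·27) ≡ 14/25. 25⁻¹ ≡ 7 (mod 29), so λ ≡ 14·7 ≡ 11.
  x = λ² - 18 - 18 = 121 - 36 ≡ 27; y = λ·(18 - 27) - 27 ≡ 19. → (27, 19)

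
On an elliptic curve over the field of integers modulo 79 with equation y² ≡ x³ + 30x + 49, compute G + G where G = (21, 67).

tangent at (21, 67): λ = (3·21² + 30)/(2·67) ≡ 10/55. 55⁻¹ ≡ 23 (mod 79), so λ ≡ 10·23 ≡ 72.
  x = λ² - 21 - 21 = 5184 - 42 ≡ 7; y = λ·(21 - 7) - 67 ≡ 72. → (7, 72)

(7, 72)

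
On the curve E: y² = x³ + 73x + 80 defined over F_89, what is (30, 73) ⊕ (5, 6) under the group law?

(30, 73) + (5, 6). λ = (6 - 73)/(5 - 30) ≡ 22/64 mod 89. 64⁻¹ ≡ 32 (mod 89), so λ ≡ 81.
  x = λ² - 30 - 5 = 6561 - 35 ≡ 29; y = λ·(30 - 29) - 73 ≡ 8. → (29, 8)

(29, 8)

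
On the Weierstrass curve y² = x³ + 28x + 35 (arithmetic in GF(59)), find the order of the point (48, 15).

8

2P: tangent at (48, 15): λ = (3·48² + 28)/(2·15) ≡ 37/30. 30⁻¹ ≡ 2 (mod 59), so λ ≡ 37·2 ≡ 15.
  x = λ² - 48 - 48 = 225 - 96 ≡ 11; y = λ·(48 - 11) - 15 ≡ 9. → (11, 9)
3P: (11, 9) + (48, 15). λ = (15 - 9)/(48 - 11) ≡ 6/37 mod 59. 37⁻¹ ≡ 8 (mod 59), so λ ≡ 48.
  x = λ² - 11 - 48 = 2304 - 59 ≡ 3; y = λ·(11 - 3) - 9 ≡ 21. → (3, 21)
4P: (3, 21) + (48, 15). λ = (15 - 21)/(48 - 3) ≡ 53/45 mod 59. 45⁻¹ ≡ 21 (mod 59), so λ ≡ 51.
  x = λ² - 3 - 48 = 2601 - 51 ≡ 13; y = λ·(3 - 13) - 21 ≡ 0. → (13, 0)
5P: (13, 0) + (48, 15). λ = (15 - 0)/(48 - 13) ≡ 15/35 mod 59. 35⁻¹ ≡ 27 (mod 59), so λ ≡ 51.
  x = λ² - 13 - 48 = 2601 - 61 ≡ 3; y = λ·(13 - 3) - 0 ≡ 38. → (3, 38)
6P: (3, 38) + (48, 15). λ = (15 - 38)/(48 - 3) ≡ 36/45 mod 59. 45⁻¹ ≡ 21 (mod 59), so λ ≡ 48.
  x = λ² - 3 - 48 = 2304 - 51 ≡ 11; y = λ·(3 - 11) - 38 ≡ 50. → (11, 50)
7P: (11, 50) + (48, 15). λ = (15 - 50)/(48 - 11) ≡ 24/37 mod 59. 37⁻¹ ≡ 8 (mod 59), so λ ≡ 15.
  x = λ² - 11 - 48 = 225 - 59 ≡ 48; y = λ·(11 - 48) - 50 ≡ 44. → (48, 44)
8P: (48, 44) + (48, 15): same x and y₁ ≡ -y₂, so the sum is the point at infinity.
8P = the point at infinity, so the order is 8.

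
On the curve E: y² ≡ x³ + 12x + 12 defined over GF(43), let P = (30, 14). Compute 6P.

Repeated addition: build up to 6P.
2P: tangent at (30, 14): λ = (3·30² + 12)/(2·14) ≡ 3/28. 28⁻¹ ≡ 20 (mod 43), so λ ≡ 3·20 ≡ 17.
  x = λ² - 30 - 30 = 289 - 60 ≡ 14; y = λ·(30 - 14) - 14 ≡ 0. → (14, 0)
3P: (14, 0) + (30, 14). λ = (14 - 0)/(30 - 14) ≡ 14/16 mod 43. 16⁻¹ ≡ 35 (mod 43), so λ ≡ 17.
  x = λ² - 14 - 30 = 289 - 44 ≡ 30; y = λ·(14 - 30) - 0 ≡ 29. → (30, 29)
4P: (30, 29) + (30, 14): same x and y₁ ≡ -y₂, so the sum is O.
5P: O + (30, 14) = (30, 14) (identity).
6P: tangent at (30, 14): λ = (3·30² + 12)/(2·14) ≡ 3/28. 28⁻¹ ≡ 20 (mod 43) since 28·20 = 560 ≡ 1, so λ ≡ 3·20 ≡ 17.
  x = λ² - 30 - 30 = 289 - 60 ≡ 14; y = λ·(30 - 14) - 14 ≡ 0. → (14, 0)

(14, 0)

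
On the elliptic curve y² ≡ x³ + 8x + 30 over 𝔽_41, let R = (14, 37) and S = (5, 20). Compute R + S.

(14, 37) + (5, 20). λ = (20 - 37)/(5 - 14) ≡ 24/32 mod 41. 32⁻¹ ≡ 9 (mod 41), so λ ≡ 11.
  x = λ² - 14 - 5 = 121 - 19 ≡ 20; y = λ·(14 - 20) - 37 ≡ 20. → (20, 20)

(20, 20)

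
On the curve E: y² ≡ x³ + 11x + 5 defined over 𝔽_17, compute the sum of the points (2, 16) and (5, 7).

(2, 16) + (5, 7). λ = (7 - 16)/(5 - 2) ≡ 8/3 mod 17. 3⁻¹ ≡ 6 (mod 17), so λ ≡ 14.
  x = λ² - 2 - 5 = 196 - 7 ≡ 2; y = λ·(2 - 2) - 16 ≡ 1. → (2, 1)

(2, 1)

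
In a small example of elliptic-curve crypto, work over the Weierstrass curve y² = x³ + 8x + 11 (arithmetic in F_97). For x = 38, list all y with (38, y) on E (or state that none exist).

x³ + 8x + 11 = 55187 ≡ 91 (mod 97).
Square roots of 91 mod 97: 24 and 73 (since 24² = 576 ≡ 91).

24, 73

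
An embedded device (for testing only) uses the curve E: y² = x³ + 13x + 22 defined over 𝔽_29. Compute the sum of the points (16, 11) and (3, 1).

(16, 11) + (3, 1). λ = (1 - 11)/(3 - 16) ≡ 19/16 mod 29. 16⁻¹ ≡ 20 (mod 29) since 16·20 = 320 ≡ 1, so λ ≡ 3.
  x = λ² - 16 - 3 = 9 - 19 ≡ 19; y = λ·(16 - 19) - 11 ≡ 9. → (19, 9)

(19, 9)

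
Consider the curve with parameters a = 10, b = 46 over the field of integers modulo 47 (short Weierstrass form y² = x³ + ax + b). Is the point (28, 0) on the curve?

y² = 0² ≡ 0; x³ + 10x + 46 = 22278 ≡ 0 (mod 47). 0 = 0.

yes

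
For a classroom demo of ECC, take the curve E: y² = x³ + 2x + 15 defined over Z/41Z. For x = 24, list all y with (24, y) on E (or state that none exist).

none

x³ + 2x + 15 = 13887 ≡ 29 (mod 41).
29 is a non-residue mod 41; no y exists.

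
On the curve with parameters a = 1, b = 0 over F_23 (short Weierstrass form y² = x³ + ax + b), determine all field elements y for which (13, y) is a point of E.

5, 18

x³ + 1x + 0 = 2210 ≡ 2 (mod 23).
Square roots of 2 mod 23: 5 and 18 (since 5² = 25 ≡ 2).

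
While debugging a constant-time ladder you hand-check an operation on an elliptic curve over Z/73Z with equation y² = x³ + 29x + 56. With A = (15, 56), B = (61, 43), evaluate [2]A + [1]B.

(7, 23)

First 2A:
Repeated addition: build up to 2A.
2A: tangent at (15, 56): λ = (3·15² + 29)/(2·56) ≡ 47/39. 39⁻¹ ≡ 15 (mod 73) since 39·15 = 585 ≡ 1, so λ ≡ 47·15 ≡ 48.
  x = λ² - 15 - 15 = 2304 - 30 ≡ 11; y = λ·(15 - 11) - 56 ≡ 63. → (11, 63)
2A = (11, 63).
Finally 2A + B:
(11, 63) + (61, 43). λ = (43 - 63)/(61 - 11) ≡ 53/50 mod 73. 50⁻¹ ≡ 19 (mod 73) since 50·19 = 950 ≡ 1, so λ ≡ 58.
  x = λ² - 11 - 61 = 3364 - 72 ≡ 7; y = λ·(11 - 7) - 63 ≡ 23. → (7, 23)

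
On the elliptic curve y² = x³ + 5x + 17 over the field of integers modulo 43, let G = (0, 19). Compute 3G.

(35, 29)

Repeated addition: build up to 3G.
2G: tangent at (0, 19): λ = (3·0² + 5)/(2·19) ≡ 5/38. 38⁻¹ ≡ 17 (mod 43), so λ ≡ 5·17 ≡ 42.
  x = λ² - 0 - 0 = 1764 - 0 ≡ 1; y = λ·(0 - 1) - 19 ≡ 25. → (1, 25)
3G: (1, 25) + (0, 19). λ = (19 - 25)/(0 - 1) ≡ 37/42 mod 43. 42⁻¹ ≡ 42 (mod 43), so λ ≡ 6.
  x = λ² - 1 - 0 = 36 - 1 ≡ 35; y = λ·(1 - 35) - 25 ≡ 29. → (35, 29)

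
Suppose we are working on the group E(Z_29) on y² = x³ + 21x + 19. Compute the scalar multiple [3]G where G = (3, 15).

Repeated addition: build up to 3G.
2G: tangent at (3, 15): λ = (3·3² + 21)/(2·15) ≡ 19/1. 1⁻¹ ≡ 1 (mod 29), so λ ≡ 19·1 ≡ 19.
  x = λ² - 3 - 3 = 361 - 6 ≡ 7; y = λ·(3 - 7) - 15 ≡ 25. → (7, 25)
3G: (7, 25) + (3, 15). λ = (15 - 25)/(3 - 7) ≡ 19/25 mod 29. 25⁻¹ ≡ 7 (mod 29) since 25·7 = 175 ≡ 1, so λ ≡ 17.
  x = λ² - 7 - 3 = 289 - 10 ≡ 18; y = λ·(7 - 18) - 25 ≡ 20. → (18, 20)

(18, 20)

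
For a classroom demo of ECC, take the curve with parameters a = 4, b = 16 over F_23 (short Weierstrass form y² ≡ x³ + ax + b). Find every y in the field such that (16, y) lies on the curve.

x³ + 4x + 16 = 4176 ≡ 13 (mod 23).
Square roots of 13 mod 23: 6 and 17 (since 6² = 36 ≡ 13).

6, 17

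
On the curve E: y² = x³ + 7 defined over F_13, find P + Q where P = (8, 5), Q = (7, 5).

(8, 5) + (7, 5). λ = (5 - 5)/(7 - 8) ≡ 0/12 mod 13. 12⁻¹ ≡ 12 (mod 13), so λ ≡ 0.
  x = λ² - 8 - 7 = 0 - 15 ≡ 11; y = λ·(8 - 11) - 5 ≡ 8. → (11, 8)

(11, 8)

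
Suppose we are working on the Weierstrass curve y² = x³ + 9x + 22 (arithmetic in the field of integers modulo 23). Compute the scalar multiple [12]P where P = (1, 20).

(5, 10)

Repeated addition: build up to 12P.
2P: tangent at (1, 20): λ = (3·1² + 9)/(2·20) ≡ 12/17. 17⁻¹ ≡ 19 (mod 23), so λ ≡ 12·19 ≡ 21.
  x = λ² - 1 - 1 = 441 - 2 ≡ 2; y = λ·(1 - 2) - 20 ≡ 5. → (2, 5)
3P: (2, 5) + (1, 20). λ = (20 - 5)/(1 - 2) ≡ 15/22 mod 23. 22⁻¹ ≡ 22 (mod 23) since 22·22 = 484 ≡ 1, so λ ≡ 8.
  x = λ² - 2 - 1 = 64 - 3 ≡ 15; y = λ·(2 - 15) - 5 ≡ 6. → (15, 6)
4P: (15, 6) + (1, 20). λ = (20 - 6)/(1 - 15) ≡ 14/9 mod 23. 9⁻¹ ≡ 18 (mod 23), so λ ≡ 22.
  x = λ² - 15 - 1 = 484 - 16 ≡ 8; y = λ·(15 - 8) - 6 ≡ 10. → (8, 10)
5P: (8, 10) + (1, 20). λ = (20 - 10)/(1 - 8) ≡ 10/16 mod 23. 16⁻¹ ≡ 13 (mod 23), so λ ≡ 15.
  x = λ² - 8 - 1 = 225 - 9 ≡ 9; y = λ·(8 - 9) - 10 ≡ 21. → (9, 21)
6P: (9, 21) + (1, 20). λ = (20 - 21)/(1 - 9) ≡ 22/15 mod 23. 15⁻¹ ≡ 20 (mod 23) since 15·20 = 300 ≡ 1, so λ ≡ 3.
  x = λ² - 9 - 1 = 9 - 10 ≡ 22; y = λ·(9 - 22) - 21 ≡ 9. → (22, 9)
7P: (22, 9) + (1, 20). λ = (20 - 9)/(1 - 22) ≡ 11/2 mod 23. 2⁻¹ ≡ 12 (mod 23) since 2·12 = 24 ≡ 1, so λ ≡ 17.
  x = λ² - 22 - 1 = 289 - 23 ≡ 13; y = λ·(22 - 13) - 9 ≡ 6. → (13, 6)
8P: (13, 6) + (1, 20). λ = (20 - 6)/(1 - 13) ≡ 14/11 mod 23. 11⁻¹ ≡ 21 (mod 23) since 11·21 = 231 ≡ 1, so λ ≡ 18.
  x = λ² - 13 - 1 = 324 - 14 ≡ 11; y = λ·(13 - 11) - 6 ≡ 7. → (11, 7)
9P: (11, 7) + (1, 20). λ = (20 - 7)/(1 - 11) ≡ 13/13 mod 23. 13⁻¹ ≡ 16 (mod 23), so λ ≡ 1.
  x = λ² - 11 - 1 = 1 - 12 ≡ 12; y = λ·(11 - 12) - 7 ≡ 15. → (12, 15)
10P: (12, 15) + (1, 20). λ = (20 - 15)/(1 - 12) ≡ 5/12 mod 23. 12⁻¹ ≡ 2 (mod 23) since 12·2 = 24 ≡ 1, so λ ≡ 10.
  x = λ² - 12 - 1 = 100 - 13 ≡ 18; y = λ·(12 - 18) - 15 ≡ 17. → (18, 17)
11P: (18, 17) + (1, 20). λ = (20 - 17)/(1 - 18) ≡ 3/6 mod 23. 6⁻¹ ≡ 4 (mod 23) since 6·4 = 24 ≡ 1, so λ ≡ 12.
  x = λ² - 18 - 1 = 144 - 19 ≡ 10; y = λ·(18 - 10) - 17 ≡ 10. → (10, 10)
12P: (10, 10) + (1, 20). λ = (20 - 10)/(1 - 10) ≡ 10/14 mod 23. 14⁻¹ ≡ 5 (mod 23), so λ ≡ 4.
  x = λ² - 10 - 1 = 16 - 11 ≡ 5; y = λ·(10 - 5) - 10 ≡ 10. → (5, 10)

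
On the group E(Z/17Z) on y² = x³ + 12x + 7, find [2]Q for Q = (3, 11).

tangent at (3, 11): λ = (3·3² + 12)/(2·11) ≡ 5/5. 5⁻¹ ≡ 7 (mod 17), so λ ≡ 5·7 ≡ 1.
  x = λ² - 3 - 3 = 1 - 6 ≡ 12; y = λ·(3 - 12) - 11 ≡ 14. → (12, 14)

(12, 14)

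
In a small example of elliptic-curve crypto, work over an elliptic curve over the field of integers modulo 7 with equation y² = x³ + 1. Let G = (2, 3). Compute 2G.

tangent at (2, 3): λ = (3·2² + 0)/(2·3) ≡ 5/6. 6⁻¹ ≡ 6 (mod 7), so λ ≡ 5·6 ≡ 2.
  x = λ² - 2 - 2 = 4 - 4 ≡ 0; y = λ·(2 - 0) - 3 ≡ 1. → (0, 1)

(0, 1)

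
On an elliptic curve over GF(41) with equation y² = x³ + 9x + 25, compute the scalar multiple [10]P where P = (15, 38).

Double-and-add on 10 = (1010)₂. Start with P = (15, 38) for the leading 1-bit.
double: tangent at (15, 38): λ = (3·15² + 9)/(2·38) ≡ 28/35. 35⁻¹ ≡ 34 (mod 41), so λ ≡ 28·34 ≡ 9.
  x = λ² - 15 - 15 = 81 - 30 ≡ 10; y = λ·(15 - 10) - 38 ≡ 7. → (10, 7)
double: tangent at (10, 7): λ = (3·10² + 9)/(2·7) ≡ 22/14. 14⁻¹ ≡ 3 (mod 41), so λ ≡ 22·3 ≡ 25.
  x = λ² - 10 - 10 = 625 - 20 ≡ 31; y = λ·(10 - 31) - 7 ≡ 1. → (31, 1)
add P: (31, 1) + (15, 38). λ = (38 - 1)/(15 - 31) ≡ 37/25 mod 41. 25⁻¹ ≡ 23 (mod 41), so λ ≡ 31.
  x = λ² - 31 - 15 = 961 - 46 ≡ 13; y = λ·(31 - 13) - 1 ≡ 24. → (13, 24)
double: tangent at (13, 24): λ = (3·13² + 9)/(2·24) ≡ 24/7. 7⁻¹ ≡ 6 (mod 41), so λ ≡ 24·6 ≡ 21.
  x = λ² - 13 - 13 = 441 - 26 ≡ 5; y = λ·(13 - 5) - 24 ≡ 21. → (5, 21)

(5, 21)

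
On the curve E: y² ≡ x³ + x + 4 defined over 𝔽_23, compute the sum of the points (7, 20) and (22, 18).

(7, 20) + (22, 18). λ = (18 - 20)/(22 - 7) ≡ 21/15 mod 23. 15⁻¹ ≡ 20 (mod 23), so λ ≡ 6.
  x = λ² - 7 - 22 = 36 - 29 ≡ 7; y = λ·(7 - 7) - 20 ≡ 3. → (7, 3)

(7, 3)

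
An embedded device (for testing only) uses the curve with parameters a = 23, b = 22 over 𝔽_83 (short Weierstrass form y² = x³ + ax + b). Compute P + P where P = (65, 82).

(57, 5)

tangent at (65, 82): λ = (3·65² + 23)/(2·82) ≡ 82/81. 81⁻¹ ≡ 41 (mod 83) since 81·41 = 3321 ≡ 1, so λ ≡ 82·41 ≡ 42.
  x = λ² - 65 - 65 = 1764 - 130 ≡ 57; y = λ·(65 - 57) - 82 ≡ 5. → (57, 5)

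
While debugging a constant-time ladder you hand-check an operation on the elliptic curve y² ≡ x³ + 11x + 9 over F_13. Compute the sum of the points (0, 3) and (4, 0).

(0, 3) + (4, 0). λ = (0 - 3)/(4 - 0) ≡ 10/4 mod 13. 4⁻¹ ≡ 10 (mod 13), so λ ≡ 9.
  x = λ² - 0 - 4 = 81 - 4 ≡ 12; y = λ·(0 - 12) - 3 ≡ 6. → (12, 6)

(12, 6)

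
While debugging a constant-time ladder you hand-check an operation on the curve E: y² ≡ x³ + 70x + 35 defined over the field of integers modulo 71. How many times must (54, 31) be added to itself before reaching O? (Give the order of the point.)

2P: tangent at (54, 31): λ = (3·54² + 70)/(2·31) ≡ 14/62. 62⁻¹ ≡ 63 (mod 71) since 62·63 = 3906 ≡ 1, so λ ≡ 14·63 ≡ 30.
  x = λ² - 54 - 54 = 900 - 108 ≡ 11; y = λ·(54 - 11) - 31 ≡ 52. → (11, 52)
3P: (11, 52) + (54, 31). λ = (31 - 52)/(54 - 11) ≡ 50/43 mod 71. 43⁻¹ ≡ 38 (mod 71) since 43·38 = 1634 ≡ 1, so λ ≡ 54.
  x = λ² - 11 - 54 = 2916 - 65 ≡ 11; y = λ·(11 - 11) - 52 ≡ 19. → (11, 19)
4P: (11, 19) + (54, 31). λ = (31 - 19)/(54 - 11) ≡ 12/43 mod 71. 43⁻¹ ≡ 38 (mod 71) since 43·38 = 1634 ≡ 1, so λ ≡ 30.
  x = λ² - 11 - 54 = 900 - 65 ≡ 54; y = λ·(11 - 54) - 19 ≡ 40. → (54, 40)
5P: (54, 40) + (54, 31): same x and y₁ ≡ -y₂, so the sum is O.
5P = O, so the order is 5.

5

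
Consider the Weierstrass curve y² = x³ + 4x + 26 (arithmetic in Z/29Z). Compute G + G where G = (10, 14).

tangent at (10, 14): λ = (3·10² + 4)/(2·14) ≡ 14/28. 28⁻¹ ≡ 28 (mod 29), so λ ≡ 14·28 ≡ 15.
  x = λ² - 10 - 10 = 225 - 20 ≡ 2; y = λ·(10 - 2) - 14 ≡ 19. → (2, 19)

(2, 19)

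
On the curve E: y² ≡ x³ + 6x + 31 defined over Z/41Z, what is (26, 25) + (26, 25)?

tangent at (26, 25): λ = (3·26² + 6)/(2·25) ≡ 25/9. 9⁻¹ ≡ 32 (mod 41), so λ ≡ 25·32 ≡ 21.
  x = λ² - 26 - 26 = 441 - 52 ≡ 20; y = λ·(26 - 20) - 25 ≡ 19. → (20, 19)

(20, 19)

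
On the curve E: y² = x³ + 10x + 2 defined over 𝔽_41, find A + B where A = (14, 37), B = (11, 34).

(17, 1)

(14, 37) + (11, 34). λ = (34 - 37)/(11 - 14) ≡ 38/38 mod 41. 38⁻¹ ≡ 27 (mod 41) since 38·27 = 1026 ≡ 1, so λ ≡ 1.
  x = λ² - 14 - 11 = 1 - 25 ≡ 17; y = λ·(14 - 17) - 37 ≡ 1. → (17, 1)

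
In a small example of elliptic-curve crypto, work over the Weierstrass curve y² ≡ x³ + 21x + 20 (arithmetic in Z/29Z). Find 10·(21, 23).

Write G = (21, 23).
Double-and-add on 10 = (1010)₂. Start with G = (21, 23) for the leading 1-bit.
double: tangent at (21, 23): λ = (3·21² + 21)/(2·23) ≡ 10/17. 17⁻¹ ≡ 12 (mod 29) since 17·12 = 204 ≡ 1, so λ ≡ 10·12 ≡ 4.
  x = λ² - 21 - 21 = 16 - 42 ≡ 3; y = λ·(21 - 3) - 23 ≡ 20. → (3, 20)
double: tangent at (3, 20): λ = (3·3² + 21)/(2·20) ≡ 19/11. 11⁻¹ ≡ 8 (mod 29), so λ ≡ 19·8 ≡ 7.
  x = λ² - 3 - 3 = 49 - 6 ≡ 14; y = λ·(3 - 14) - 20 ≡ 19. → (14, 19)
add G: (14, 19) + (21, 23). λ = (23 - 19)/(21 - 14) ≡ 4/7 mod 29. 7⁻¹ ≡ 25 (mod 29) since 7·25 = 175 ≡ 1, so λ ≡ 13.
  x = λ² - 14 - 21 = 169 - 35 ≡ 18; y = λ·(14 - 18) - 19 ≡ 16. → (18, 16)
double: tangent at (18, 16): λ = (3·18² + 21)/(2·16) ≡ 7/3. 3⁻¹ ≡ 10 (mod 29) since 3·10 = 30 ≡ 1, so λ ≡ 7·10 ≡ 12.
  x = λ² - 18 - 18 = 144 - 36 ≡ 21; y = λ·(18 - 21) - 16 ≡ 6. → (21, 6)

(21, 6)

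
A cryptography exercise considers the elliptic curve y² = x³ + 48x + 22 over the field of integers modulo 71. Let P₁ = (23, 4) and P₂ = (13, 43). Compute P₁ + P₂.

(23, 4) + (13, 43). λ = (43 - 4)/(13 - 23) ≡ 39/61 mod 71. 61⁻¹ ≡ 7 (mod 71) since 61·7 = 427 ≡ 1, so λ ≡ 60.
  x = λ² - 23 - 13 = 3600 - 36 ≡ 14; y = λ·(23 - 14) - 4 ≡ 39. → (14, 39)

(14, 39)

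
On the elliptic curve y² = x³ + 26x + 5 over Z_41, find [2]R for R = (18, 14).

tangent at (18, 14): λ = (3·18² + 26)/(2·14) ≡ 14/28. 28⁻¹ ≡ 22 (mod 41) since 28·22 = 616 ≡ 1, so λ ≡ 14·22 ≡ 21.
  x = λ² - 18 - 18 = 441 - 36 ≡ 36; y = λ·(18 - 36) - 14 ≡ 18. → (36, 18)

(36, 18)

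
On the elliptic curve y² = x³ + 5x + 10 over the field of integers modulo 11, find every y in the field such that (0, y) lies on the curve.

none

x³ + 5x + 10 = 10 ≡ 10 (mod 11).
10 is a non-residue mod 11; no y exists.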